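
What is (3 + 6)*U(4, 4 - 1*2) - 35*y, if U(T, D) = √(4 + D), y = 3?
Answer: -105 + 9*√6 ≈ -82.955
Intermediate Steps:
(3 + 6)*U(4, 4 - 1*2) - 35*y = (3 + 6)*√(4 + (4 - 1*2)) - 35*3 = 9*√(4 + (4 - 2)) - 105 = 9*√(4 + 2) - 105 = 9*√6 - 105 = -105 + 9*√6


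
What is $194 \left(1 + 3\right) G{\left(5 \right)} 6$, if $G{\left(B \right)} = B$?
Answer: $23280$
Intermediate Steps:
$194 \left(1 + 3\right) G{\left(5 \right)} 6 = 194 \left(1 + 3\right) 5 \cdot 6 = 194 \cdot 4 \cdot 5 \cdot 6 = 194 \cdot 20 \cdot 6 = 194 \cdot 120 = 23280$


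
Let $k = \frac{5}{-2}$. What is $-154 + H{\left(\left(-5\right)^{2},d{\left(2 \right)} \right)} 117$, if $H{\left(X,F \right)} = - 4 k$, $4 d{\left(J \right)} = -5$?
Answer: $1016$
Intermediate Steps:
$d{\left(J \right)} = - \frac{5}{4}$ ($d{\left(J \right)} = \frac{1}{4} \left(-5\right) = - \frac{5}{4}$)
$k = - \frac{5}{2}$ ($k = 5 \left(- \frac{1}{2}\right) = - \frac{5}{2} \approx -2.5$)
$H{\left(X,F \right)} = 10$ ($H{\left(X,F \right)} = \left(-4\right) \left(- \frac{5}{2}\right) = 10$)
$-154 + H{\left(\left(-5\right)^{2},d{\left(2 \right)} \right)} 117 = -154 + 10 \cdot 117 = -154 + 1170 = 1016$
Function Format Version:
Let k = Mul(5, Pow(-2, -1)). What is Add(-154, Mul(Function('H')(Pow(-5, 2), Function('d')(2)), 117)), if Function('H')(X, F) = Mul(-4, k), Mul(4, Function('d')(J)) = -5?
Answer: 1016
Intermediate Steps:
Function('d')(J) = Rational(-5, 4) (Function('d')(J) = Mul(Rational(1, 4), -5) = Rational(-5, 4))
k = Rational(-5, 2) (k = Mul(5, Rational(-1, 2)) = Rational(-5, 2) ≈ -2.5000)
Function('H')(X, F) = 10 (Function('H')(X, F) = Mul(-4, Rational(-5, 2)) = 10)
Add(-154, Mul(Function('H')(Pow(-5, 2), Function('d')(2)), 117)) = Add(-154, Mul(10, 117)) = Add(-154, 1170) = 1016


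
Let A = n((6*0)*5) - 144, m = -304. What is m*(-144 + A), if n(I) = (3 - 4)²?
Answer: 87248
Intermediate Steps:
n(I) = 1 (n(I) = (-1)² = 1)
A = -143 (A = 1 - 144 = -143)
m*(-144 + A) = -304*(-144 - 143) = -304*(-287) = 87248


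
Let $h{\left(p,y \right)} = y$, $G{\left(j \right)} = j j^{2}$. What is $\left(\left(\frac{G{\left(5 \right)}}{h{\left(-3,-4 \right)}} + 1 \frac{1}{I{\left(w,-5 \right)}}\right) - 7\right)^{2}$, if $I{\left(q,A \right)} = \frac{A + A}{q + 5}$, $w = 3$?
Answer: $\frac{609961}{400} \approx 1524.9$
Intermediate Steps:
$G{\left(j \right)} = j^{3}$
$I{\left(q,A \right)} = \frac{2 A}{5 + q}$
$\left(\left(\frac{G{\left(5 \right)}}{h{\left(-3,-4 \right)}} + 1 \frac{1}{I{\left(w,-5 \right)}}\right) - 7\right)^{2} = \left(\left(\frac{5^{3}}{-4} + 1 \frac{1}{2 \left(-5\right) \frac{1}{5 + 3}}\right) - 7\right)^{2} = \left(\left(125 \left(- \frac{1}{4}\right) + 1 \frac{1}{2 \left(-5\right) \frac{1}{8}}\right) - 7\right)^{2} = \left(\left(- \frac{125}{4} + 1 \frac{1}{2 \left(-5\right) \frac{1}{8}}\right) - 7\right)^{2} = \left(\left(- \frac{125}{4} + 1 \frac{1}{- \frac{5}{4}}\right) - 7\right)^{2} = \left(\left(- \frac{125}{4} + 1 \left(- \frac{4}{5}\right)\right) - 7\right)^{2} = \left(\left(- \frac{125}{4} - \frac{4}{5}\right) - 7\right)^{2} = \left(- \frac{641}{20} - 7\right)^{2} = \left(- \frac{781}{20}\right)^{2} = \frac{609961}{400}$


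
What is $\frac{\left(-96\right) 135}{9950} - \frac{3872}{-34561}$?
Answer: $- \frac{40938416}{34388195} \approx -1.1905$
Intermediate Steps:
$\frac{\left(-96\right) 135}{9950} - \frac{3872}{-34561} = \left(-12960\right) \frac{1}{9950} - - \frac{3872}{34561} = - \frac{1296}{995} + \frac{3872}{34561} = - \frac{40938416}{34388195}$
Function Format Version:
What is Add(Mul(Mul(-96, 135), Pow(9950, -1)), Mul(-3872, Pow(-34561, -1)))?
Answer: Rational(-40938416, 34388195) ≈ -1.1905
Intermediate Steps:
Add(Mul(Mul(-96, 135), Pow(9950, -1)), Mul(-3872, Pow(-34561, -1))) = Add(Mul(-12960, Rational(1, 9950)), Mul(-3872, Rational(-1, 34561))) = Add(Rational(-1296, 995), Rational(3872, 34561)) = Rational(-40938416, 34388195)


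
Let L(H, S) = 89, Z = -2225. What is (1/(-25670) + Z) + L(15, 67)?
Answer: -54831121/25670 ≈ -2136.0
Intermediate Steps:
(1/(-25670) + Z) + L(15, 67) = (1/(-25670) - 2225) + 89 = (-1/25670 - 2225) + 89 = -57115751/25670 + 89 = -54831121/25670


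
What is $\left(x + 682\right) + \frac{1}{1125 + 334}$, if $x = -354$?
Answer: $\frac{478553}{1459} \approx 328.0$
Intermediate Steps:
$\left(x + 682\right) + \frac{1}{1125 + 334} = \left(-354 + 682\right) + \frac{1}{1125 + 334} = 328 + \frac{1}{1459} = \frac{478553}{1459}$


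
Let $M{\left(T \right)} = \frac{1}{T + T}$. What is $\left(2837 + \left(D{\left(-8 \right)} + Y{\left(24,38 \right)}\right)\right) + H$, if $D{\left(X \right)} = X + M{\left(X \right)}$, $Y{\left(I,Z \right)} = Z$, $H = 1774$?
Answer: $\frac{74255}{16} \approx 4640.9$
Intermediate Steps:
$M{\left(T \right)} = \frac{1}{2 T}$
$D{\left(X \right)} = X + \frac{1}{2 X}$
$\left(2837 + \left(D{\left(-8 \right)} + Y{\left(24,38 \right)}\right)\right) + H = \left(2837 + \left(\left(-8 + \frac{1}{2 \left(-8\right)}\right) + 38\right)\right) + 1774 = \left(2837 + \left(\left(-8 + \frac{1}{2} \left(- \frac{1}{8}\right)\right) + 38\right)\right) + 1774 = \left(2837 + \left(\left(-8 - \frac{1}{16}\right) + 38\right)\right) + 1774 = \left(2837 + \left(- \frac{129}{16} + 38\right)\right) + 1774 = \left(2837 + \frac{479}{16}\right) + 1774 = \frac{45871}{16} + 1774 = \frac{74255}{16}$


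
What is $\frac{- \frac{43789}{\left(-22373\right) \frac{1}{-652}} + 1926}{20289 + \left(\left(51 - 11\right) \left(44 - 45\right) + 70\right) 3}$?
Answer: $\frac{14539970}{455939367} \approx 0.03189$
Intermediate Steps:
$\frac{- \frac{43789}{\left(-22373\right) \frac{1}{-652}} + 1926}{20289 + \left(\left(51 - 11\right) \left(44 - 45\right) + 70\right) 3} = \frac{- \frac{43789}{\left(-22373\right) \left(- \frac{1}{652}\right)} + 1926}{20289 + \left(40 \left(-1\right) + 70\right) 3} = \frac{- \frac{43789}{\frac{22373}{652}} + 1926}{20289 + \left(-40 + 70\right) 3} = \frac{\left(-43789\right) \frac{652}{22373} + 1926}{20289 + 30 \cdot 3} = \frac{- \frac{28550428}{22373} + 1926}{20289 + 90} = \frac{14539970}{22373 \cdot 20379} = \frac{14539970}{22373} \cdot \frac{1}{20379} = \frac{14539970}{455939367}$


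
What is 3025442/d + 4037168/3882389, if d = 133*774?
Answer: 868681206371/28547206317 ≈ 30.430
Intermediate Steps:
d = 102942
3025442/d + 4037168/3882389 = 3025442/102942 + 4037168/3882389 = 3025442*(1/102942) + 4037168*(1/3882389) = 216103/7353 + 4037168/3882389 = 868681206371/28547206317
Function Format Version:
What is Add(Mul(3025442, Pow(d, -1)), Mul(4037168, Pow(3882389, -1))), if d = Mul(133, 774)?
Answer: Rational(868681206371, 28547206317) ≈ 30.430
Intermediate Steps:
d = 102942
Add(Mul(3025442, Pow(d, -1)), Mul(4037168, Pow(3882389, -1))) = Add(Mul(3025442, Pow(102942, -1)), Mul(4037168, Pow(3882389, -1))) = Add(Mul(3025442, Rational(1, 102942)), Mul(4037168, Rational(1, 3882389))) = Add(Rational(216103, 7353), Rational(4037168, 3882389)) = Rational(868681206371, 28547206317)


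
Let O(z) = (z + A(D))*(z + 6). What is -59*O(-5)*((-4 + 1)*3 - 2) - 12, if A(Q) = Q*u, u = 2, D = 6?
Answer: 4531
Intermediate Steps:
A(Q) = 2*Q (A(Q) = Q*2 = 2*Q)
O(z) = (6 + z)*(12 + z) (O(z) = (z + 2*6)*(z + 6) = (z + 12)*(6 + z) = (12 + z)*(6 + z) = (6 + z)*(12 + z))
-59*O(-5)*((-4 + 1)*3 - 2) - 12 = -59*(72 + (-5)² + 18*(-5))*((-4 + 1)*3 - 2) - 12 = -59*(72 + 25 - 90)*(-3*3 - 2) - 12 = -413*(-9 - 2) - 12 = -413*(-11) - 12 = -59*(-77) - 12 = 4543 - 12 = 4531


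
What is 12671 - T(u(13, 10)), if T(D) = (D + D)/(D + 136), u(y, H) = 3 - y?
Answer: 798283/63 ≈ 12671.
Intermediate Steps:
T(D) = 2*D/(136 + D) (T(D) = (2*D)/(136 + D) = 2*D/(136 + D))
12671 - T(u(13, 10)) = 12671 - 2*(3 - 1*13)/(136 + (3 - 1*13)) = 12671 - 2*(3 - 13)/(136 + (3 - 13)) = 12671 - 2*(-10)/(136 - 10) = 12671 - 2*(-10)/126 = 12671 - 1*(-10/63) = 12671 + 10/63 = 798283/63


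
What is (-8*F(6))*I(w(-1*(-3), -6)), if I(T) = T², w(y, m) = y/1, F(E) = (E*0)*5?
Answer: 0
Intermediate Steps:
F(E) = 0 (F(E) = 0*5 = 0)
w(y, m) = y (w(y, m) = y*1 = y)
(-8*F(6))*I(w(-1*(-3), -6)) = (-8*0)*(-1*(-3))² = 0*3² = 0*9 = 0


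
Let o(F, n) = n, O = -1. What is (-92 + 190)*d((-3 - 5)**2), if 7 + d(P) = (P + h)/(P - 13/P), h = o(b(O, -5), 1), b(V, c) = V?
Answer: -2393258/4083 ≈ -586.15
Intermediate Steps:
h = 1
d(P) = -7 + (1 + P)/(P - 13/P) (d(P) = -7 + (P + 1)/(P - 13/P) = -7 + (1 + P)/(P - 13/P))
(-92 + 190)*d((-3 - 5)**2) = (-92 + 190)*((91 + (-3 - 5)**2 - 6*(-3 - 5)**4)/(-13 + ((-3 - 5)**2)**2)) = 98*((91 + (-8)**2 - 6*((-8)**2)**2)/(-13 + ((-8)**2)**2)) = 98*((91 + 64 - 6*64**2)/(-13 + 64**2)) = 98*((91 + 64 - 6*4096)/(-13 + 4096)) = 98*((91 + 64 - 24576)/4083) = 98*((1/4083)*(-24421)) = 98*(-24421/4083) = -2393258/4083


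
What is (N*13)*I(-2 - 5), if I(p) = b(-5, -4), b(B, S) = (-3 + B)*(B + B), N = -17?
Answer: -17680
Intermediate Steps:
b(B, S) = 2*B*(-3 + B) (b(B, S) = (-3 + B)*(2*B) = 2*B*(-3 + B))
I(p) = 80 (I(p) = 2*(-5)*(-3 - 5) = 2*(-5)*(-8) = 80)
(N*13)*I(-2 - 5) = -17*13*80 = -221*80 = -17680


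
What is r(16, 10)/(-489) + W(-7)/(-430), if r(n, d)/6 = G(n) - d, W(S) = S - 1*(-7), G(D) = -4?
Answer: 28/163 ≈ 0.17178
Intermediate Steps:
W(S) = 7 + S (W(S) = S + 7 = 7 + S)
r(n, d) = -24 - 6*d (r(n, d) = 6*(-4 - d) = -24 - 6*d)
r(16, 10)/(-489) + W(-7)/(-430) = (-24 - 6*10)/(-489) + (7 - 7)/(-430) = (-24 - 60)*(-1/489) + 0*(-1/430) = -84*(-1/489) + 0 = 28/163 + 0 = 28/163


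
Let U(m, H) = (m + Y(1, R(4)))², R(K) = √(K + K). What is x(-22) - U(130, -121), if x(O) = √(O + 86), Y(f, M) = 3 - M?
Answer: -17689 + 532*√2 ≈ -16937.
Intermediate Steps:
R(K) = √2*√K (R(K) = √(2*K) = √2*√K)
U(m, H) = (3 + m - 2*√2)² (U(m, H) = (m + (3 - √2*√4))² = (m + (3 - √2*2))² = (m + (3 - 2*√2))² = (3 + m - 2*√2)²)
x(O) = √(86 + O)
x(-22) - U(130, -121) = √(86 - 22) - (3 + 130 - 2*√2)² = √64 - (133 - 2*√2)² = 8 - (133 - 2*√2)²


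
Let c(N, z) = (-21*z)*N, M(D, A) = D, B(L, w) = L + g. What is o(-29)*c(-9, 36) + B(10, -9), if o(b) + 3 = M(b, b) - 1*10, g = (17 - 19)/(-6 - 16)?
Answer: -3143337/11 ≈ -2.8576e+5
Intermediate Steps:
g = 1/11 (g = -2/(-22) = -2*(-1/22) = 1/11 ≈ 0.090909)
B(L, w) = 1/11 + L (B(L, w) = L + 1/11 = 1/11 + L)
o(b) = -13 + b (o(b) = -3 + (b - 1*10) = -3 + (b - 10) = -3 + (-10 + b) = -13 + b)
c(N, z) = -21*N*z
o(-29)*c(-9, 36) + B(10, -9) = (-13 - 29)*(-21*(-9)*36) + (1/11 + 10) = -42*6804 + 111/11 = -285768 + 111/11 = -3143337/11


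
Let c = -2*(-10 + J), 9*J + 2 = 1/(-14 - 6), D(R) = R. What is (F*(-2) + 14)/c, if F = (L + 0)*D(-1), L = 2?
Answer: 1620/1841 ≈ 0.87996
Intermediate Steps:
J = -41/180 (J = -2/9 + 1/(9*(-14 - 6)) = -2/9 + (⅑)/(-20) = -2/9 + (⅑)*(-1/20) = -2/9 - 1/180 = -41/180 ≈ -0.22778)
c = 1841/90 (c = -2*(-10 - 41/180) = -2*(-1841/180) = 1841/90 ≈ 20.456)
F = -2 (F = (2 + 0)*(-1) = 2*(-1) = -2)
(F*(-2) + 14)/c = (-2*(-2) + 14)/(1841/90) = (4 + 14)*(90/1841) = 18*(90/1841) = 1620/1841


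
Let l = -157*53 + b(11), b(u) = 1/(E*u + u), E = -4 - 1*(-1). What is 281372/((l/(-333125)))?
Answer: 2062105045000/183063 ≈ 1.1264e+7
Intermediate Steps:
E = -3 (E = -4 + 1 = -3)
b(u) = -1/(2*u) (b(u) = 1/(-3*u + u) = 1/(-2*u) = -1/(2*u))
l = -183063/22 (l = -157*53 - 1/2/11 = -8321 - 1/2*1/11 = -8321 - 1/22 = -183063/22 ≈ -8321.0)
281372/((l/(-333125))) = 281372/((-183063/22/(-333125))) = 281372/((-183063/22*(-1/333125))) = 281372/(183063/7328750) = 281372*(7328750/183063) = 2062105045000/183063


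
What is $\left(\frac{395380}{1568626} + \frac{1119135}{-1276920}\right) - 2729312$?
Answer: $- \frac{182228007978594265}{66766997064} \approx -2.7293 \cdot 10^{6}$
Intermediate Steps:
$\left(\frac{395380}{1568626} + \frac{1119135}{-1276920}\right) - 2729312 = \left(395380 \cdot \frac{1}{1568626} + 1119135 \left(- \frac{1}{1276920}\right)\right) - 2729312 = \left(\frac{197690}{784313} - \frac{74609}{85128}\right) - 2729312 = - \frac{41687854297}{66766997064} - 2729312 = - \frac{182228007978594265}{66766997064}$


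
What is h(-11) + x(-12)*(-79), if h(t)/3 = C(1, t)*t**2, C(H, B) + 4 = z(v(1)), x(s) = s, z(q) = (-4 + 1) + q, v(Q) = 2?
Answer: -867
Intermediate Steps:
z(q) = -3 + q
C(H, B) = -5 (C(H, B) = -4 + (-3 + 2) = -4 - 1 = -5)
h(t) = -15*t**2 (h(t) = 3*(-5*t**2) = -15*t**2)
h(-11) + x(-12)*(-79) = -15*(-11)**2 - 12*(-79) = -15*121 + 948 = -1815 + 948 = -867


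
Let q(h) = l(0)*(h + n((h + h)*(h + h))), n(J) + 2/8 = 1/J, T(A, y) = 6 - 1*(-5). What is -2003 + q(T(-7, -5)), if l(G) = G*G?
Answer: -2003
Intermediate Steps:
l(G) = G**2
T(A, y) = 11 (T(A, y) = 6 + 5 = 11)
n(J) = -1/4 + 1/J
q(h) = 0 (q(h) = 0**2*(h + (4 - (h + h)*(h + h))/(4*(((h + h)*(h + h))))) = 0*(h + (4 - 2*h*2*h)/(4*(((2*h)*(2*h))))) = 0*(h + (4 - 4*h**2)/(4*((4*h**2)))) = 0*(h + (1/(4*h**2))*(4 - 4*h**2)/4) = 0*(h + (4 - 4*h**2)/(16*h**2)) = 0)
-2003 + q(T(-7, -5)) = -2003 + 0 = -2003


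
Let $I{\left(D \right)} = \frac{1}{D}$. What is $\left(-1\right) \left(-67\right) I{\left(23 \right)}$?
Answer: $\frac{67}{23} \approx 2.913$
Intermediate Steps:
$\left(-1\right) \left(-67\right) I{\left(23 \right)} = \frac{\left(-1\right) \left(-67\right)}{23} = 67 \cdot \frac{1}{23} = \frac{67}{23}$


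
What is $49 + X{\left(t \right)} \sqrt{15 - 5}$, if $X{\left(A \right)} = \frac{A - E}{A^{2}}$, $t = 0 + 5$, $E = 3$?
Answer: $49 + \frac{2 \sqrt{10}}{25} \approx 49.253$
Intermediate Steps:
$t = 5$
$X{\left(A \right)} = \frac{-3 + A}{A^{2}}$ ($X{\left(A \right)} = \frac{A - 3}{A^{2}} = \frac{-3 + A}{A^{2}}$)
$49 + X{\left(t \right)} \sqrt{15 - 5} = 49 + \frac{-3 + 5}{25} \sqrt{15 - 5} = 49 + \frac{1}{25} \cdot 2 \sqrt{10} = 49 + \frac{2 \sqrt{10}}{25}$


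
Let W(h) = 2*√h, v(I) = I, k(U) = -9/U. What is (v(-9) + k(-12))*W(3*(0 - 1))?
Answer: -33*I*√3/2 ≈ -28.579*I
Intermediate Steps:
(v(-9) + k(-12))*W(3*(0 - 1)) = (-9 - 9/(-12))*(2*√(3*(0 - 1))) = (-9 - 9*(-1/12))*(2*√(3*(-1))) = (-9 + ¾)*(2*√(-3)) = -33*I*√3/2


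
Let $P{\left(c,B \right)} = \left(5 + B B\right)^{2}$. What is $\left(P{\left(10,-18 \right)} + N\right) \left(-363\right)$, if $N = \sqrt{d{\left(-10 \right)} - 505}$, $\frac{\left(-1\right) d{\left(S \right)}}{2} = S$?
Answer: $-39291483 - 363 i \sqrt{485} \approx -3.9291 \cdot 10^{7} - 7994.2 i$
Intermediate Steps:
$d{\left(S \right)} = - 2 S$
$P{\left(c,B \right)} = \left(5 + B^{2}\right)^{2}$
$N = i \sqrt{485}$ ($N = \sqrt{\left(-2\right) \left(-10\right) - 505} = \sqrt{20 - 505} = \sqrt{-485} = i \sqrt{485} \approx 22.023 i$)
$\left(P{\left(10,-18 \right)} + N\right) \left(-363\right) = \left(\left(5 + \left(-18\right)^{2}\right)^{2} + i \sqrt{485}\right) \left(-363\right) = \left(\left(5 + 324\right)^{2} + i \sqrt{485}\right) \left(-363\right) = \left(329^{2} + i \sqrt{485}\right) \left(-363\right) = \left(108241 + i \sqrt{485}\right) \left(-363\right) = -39291483 - 363 i \sqrt{485}$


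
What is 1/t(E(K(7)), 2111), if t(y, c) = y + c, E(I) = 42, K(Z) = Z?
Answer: 1/2153 ≈ 0.00046447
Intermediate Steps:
t(y, c) = c + y
1/t(E(K(7)), 2111) = 1/(2111 + 42) = 1/2153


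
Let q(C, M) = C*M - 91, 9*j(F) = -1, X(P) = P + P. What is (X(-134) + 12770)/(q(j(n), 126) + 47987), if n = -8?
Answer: 6251/23941 ≈ 0.26110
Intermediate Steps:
X(P) = 2*P
j(F) = -⅑ (j(F) = (⅑)*(-1) = -⅑)
q(C, M) = -91 + C*M
(X(-134) + 12770)/(q(j(n), 126) + 47987) = (2*(-134) + 12770)/((-91 - ⅑*126) + 47987) = (-268 + 12770)/((-91 - 14) + 47987) = 12502/(-105 + 47987) = 12502/47882 = 12502*(1/47882) = 6251/23941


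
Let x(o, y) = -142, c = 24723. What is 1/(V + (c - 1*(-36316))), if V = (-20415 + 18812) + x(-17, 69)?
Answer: 1/59294 ≈ 1.6865e-5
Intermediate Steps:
V = -1745 (V = (-20415 + 18812) - 142 = -1603 - 142 = -1745)
1/(V + (c - 1*(-36316))) = 1/(-1745 + (24723 - 1*(-36316))) = 1/(-1745 + (24723 + 36316)) = 1/(-1745 + 61039) = 1/59294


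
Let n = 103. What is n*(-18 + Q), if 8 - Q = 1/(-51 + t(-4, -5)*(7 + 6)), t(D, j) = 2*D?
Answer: -159547/155 ≈ -1029.3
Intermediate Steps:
Q = 1241/155 (Q = 8 - 1/(-51 + (2*(-4))*(7 + 6)) = 8 - 1/(-51 - 8*13) = 8 - 1/(-51 - 104) = 8 - 1/(-155) = 8 - 1*(-1/155) = 8 + 1/155 = 1241/155 ≈ 8.0065)
n*(-18 + Q) = 103*(-18 + 1241/155) = 103*(-1549/155) = -159547/155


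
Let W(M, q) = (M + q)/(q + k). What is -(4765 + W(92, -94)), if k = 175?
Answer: -385963/81 ≈ -4765.0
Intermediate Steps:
W(M, q) = (M + q)/(175 + q) (W(M, q) = (M + q)/(q + 175) = (M + q)/(175 + q))
-(4765 + W(92, -94)) = -(4765 + (92 - 94)/(175 - 94)) = -(4765 - 2/81) = -1*385963/81 = -385963/81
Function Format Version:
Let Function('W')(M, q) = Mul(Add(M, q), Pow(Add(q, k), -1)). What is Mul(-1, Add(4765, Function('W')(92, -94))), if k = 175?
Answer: Rational(-385963, 81) ≈ -4765.0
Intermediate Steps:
Function('W')(M, q) = Mul(Pow(Add(175, q), -1), Add(M, q)) (Function('W')(M, q) = Mul(Add(M, q), Pow(Add(q, 175), -1)) = Mul(Add(M, q), Pow(Add(175, q), -1)) = Mul(Pow(Add(175, q), -1), Add(M, q)))
Mul(-1, Add(4765, Function('W')(92, -94))) = Mul(-1, Add(4765, Mul(Pow(Add(175, -94), -1), Add(92, -94)))) = Mul(-1, Add(4765, Mul(Pow(81, -1), -2))) = Mul(-1, Add(4765, Mul(Rational(1, 81), -2))) = Mul(-1, Add(4765, Rational(-2, 81))) = Mul(-1, Rational(385963, 81)) = Rational(-385963, 81)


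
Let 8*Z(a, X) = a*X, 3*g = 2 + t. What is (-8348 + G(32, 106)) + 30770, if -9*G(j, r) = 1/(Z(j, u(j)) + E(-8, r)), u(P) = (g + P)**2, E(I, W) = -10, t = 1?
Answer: 877014107/39114 ≈ 22422.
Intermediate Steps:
g = 1 (g = (2 + 1)/3 = (1/3)*3 = 1)
u(P) = (1 + P)**2
Z(a, X) = X*a/8 (Z(a, X) = (a*X)/8 = (X*a)/8 = X*a/8)
G(j, r) = -1/(9*(-10 + j*(1 + j)**2/8)) (G(j, r) = -1/(9*((1 + j)**2*j/8 - 10)) = -1/(9*(j*(1 + j)**2/8 - 10)) = -1/(9*(-10 + j*(1 + j)**2/8)))
(-8348 + G(32, 106)) + 30770 = (-8348 - 8/(-720 + 9*32*(1 + 32)**2)) + 30770 = (-8348 - 8/(-720 + 9*32*33**2)) + 30770 = (-8348 - 8/(-720 + 9*32*1089)) + 30770 = (-8348 - 8/(-720 + 313632)) + 30770 = (-8348 - 8/312912) + 30770 = (-8348 - 8*1/312912) + 30770 = (-8348 - 1/39114) + 30770 = -326523673/39114 + 30770 = 877014107/39114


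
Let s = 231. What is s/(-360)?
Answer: -77/120 ≈ -0.64167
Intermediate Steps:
s/(-360) = 231/(-360) = 231*(-1/360) = -77/120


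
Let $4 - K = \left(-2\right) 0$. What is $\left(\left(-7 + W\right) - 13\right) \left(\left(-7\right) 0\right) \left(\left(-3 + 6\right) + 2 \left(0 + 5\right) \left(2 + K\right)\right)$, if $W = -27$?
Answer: $0$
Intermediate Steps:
$K = 4$ ($K = 4 - \left(-2\right) 0 = 4 - 0 = 4 + 0 = 4$)
$\left(\left(-7 + W\right) - 13\right) \left(\left(-7\right) 0\right) \left(\left(-3 + 6\right) + 2 \left(0 + 5\right) \left(2 + K\right)\right) = \left(\left(-7 - 27\right) - 13\right) \left(\left(-7\right) 0\right) \left(\left(-3 + 6\right) + 2 \left(0 + 5\right) \left(2 + 4\right)\right) = \left(-34 - 13\right) 0 \left(3 + 2 \cdot 5 \cdot 6\right) = \left(-47\right) 0 \left(3 + 2 \cdot 30\right) = 0 \left(3 + 60\right) = 0 \cdot 63 = 0$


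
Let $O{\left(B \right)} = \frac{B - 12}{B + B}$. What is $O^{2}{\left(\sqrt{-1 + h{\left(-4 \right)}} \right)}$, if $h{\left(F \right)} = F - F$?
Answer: $- \frac{143}{4} + 6 i \approx -35.75 + 6.0 i$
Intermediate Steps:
$h{\left(F \right)} = 0$
$O{\left(B \right)} = \frac{-12 + B}{2 B}$
$O^{2}{\left(\sqrt{-1 + h{\left(-4 \right)}} \right)} = \left(\frac{-12 + \sqrt{-1 + 0}}{2 \sqrt{-1 + 0}}\right)^{2} = \left(\frac{-12 + \sqrt{-1}}{2 \sqrt{-1}}\right)^{2} = \left(\frac{-12 + i}{2 i}\right)^{2} = \left(\frac{- i \left(-12 + i\right)}{2}\right)^{2} = \left(- \frac{i \left(-12 + i\right)}{2}\right)^{2} = - \frac{\left(-12 + i\right)^{2}}{4}$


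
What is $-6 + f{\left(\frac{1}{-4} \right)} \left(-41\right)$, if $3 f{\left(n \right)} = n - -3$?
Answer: $- \frac{523}{12} \approx -43.583$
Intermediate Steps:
$f{\left(n \right)} = 1 + \frac{n}{3}$ ($f{\left(n \right)} = \frac{n - -3}{3} = \frac{n + 3}{3} = \frac{3 + n}{3} = 1 + \frac{n}{3}$)
$-6 + f{\left(\frac{1}{-4} \right)} \left(-41\right) = -6 + \left(1 + \frac{1}{3 \left(-4\right)}\right) \left(-41\right) = -6 + \left(1 + \frac{1}{3} \left(- \frac{1}{4}\right)\right) \left(-41\right) = -6 + \left(1 - \frac{1}{12}\right) \left(-41\right) = -6 + \frac{11}{12} \left(-41\right) = -6 - \frac{451}{12} = - \frac{523}{12}$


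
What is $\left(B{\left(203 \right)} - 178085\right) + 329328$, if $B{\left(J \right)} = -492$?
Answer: $150751$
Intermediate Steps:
$\left(B{\left(203 \right)} - 178085\right) + 329328 = \left(-492 - 178085\right) + 329328 = -178577 + 329328 = 150751$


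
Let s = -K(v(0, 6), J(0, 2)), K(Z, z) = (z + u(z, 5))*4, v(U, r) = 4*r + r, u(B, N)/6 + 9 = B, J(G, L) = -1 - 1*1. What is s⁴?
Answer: 5473632256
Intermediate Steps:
J(G, L) = -2 (J(G, L) = -1 - 1 = -2)
u(B, N) = -54 + 6*B
v(U, r) = 5*r
K(Z, z) = -216 + 28*z (K(Z, z) = (z + (-54 + 6*z))*4 = (-54 + 7*z)*4 = -216 + 28*z)
s = 272 (s = -(-216 + 28*(-2)) = -(-216 - 56) = -1*(-272) = 272)
s⁴ = 272⁴ = 5473632256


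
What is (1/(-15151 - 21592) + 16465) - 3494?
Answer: 476593452/36743 ≈ 12971.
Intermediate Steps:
(1/(-15151 - 21592) + 16465) - 3494 = (1/(-36743) + 16465) - 3494 = (-1/36743 + 16465) - 3494 = 604973494/36743 - 3494 = 476593452/36743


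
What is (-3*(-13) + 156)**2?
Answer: 38025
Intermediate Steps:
(-3*(-13) + 156)**2 = (39 + 156)**2 = 195**2 = 38025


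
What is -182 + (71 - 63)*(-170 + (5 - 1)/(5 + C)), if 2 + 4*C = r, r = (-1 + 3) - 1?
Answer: -29170/19 ≈ -1535.3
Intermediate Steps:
r = 1 (r = 2 - 1 = 1)
C = -1/4 (C = -1/2 + (1/4)*1 = -1/2 + 1/4 = -1/4 ≈ -0.25000)
-182 + (71 - 63)*(-170 + (5 - 1)/(5 + C)) = -182 + (71 - 63)*(-170 + (5 - 1)/(5 - 1/4)) = -182 + 8*(-170 + 4/(19/4)) = -182 + 8*(-170 + (4/19)*4) = -182 + 8*(-170 + 16/19) = -182 + 8*(-3214/19) = -182 - 25712/19 = -29170/19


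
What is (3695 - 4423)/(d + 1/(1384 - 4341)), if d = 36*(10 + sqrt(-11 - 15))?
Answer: -2291585793224/1427833437265 + 229158794592*I*sqrt(26)/1427833437265 ≈ -1.6049 + 0.81836*I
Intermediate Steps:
d = 360 + 36*I*sqrt(26) (d = 36*(10 + sqrt(-26)) = 36*(10 + I*sqrt(26)) = 360 + 36*I*sqrt(26) ≈ 360.0 + 183.56*I)
(3695 - 4423)/(d + 1/(1384 - 4341)) = (3695 - 4423)/((360 + 36*I*sqrt(26)) + 1/(1384 - 4341)) = -728/((360 + 36*I*sqrt(26)) + 1/(-2957)) = -728/((360 + 36*I*sqrt(26)) - 1/2957) = -728/(1064519/2957 + 36*I*sqrt(26))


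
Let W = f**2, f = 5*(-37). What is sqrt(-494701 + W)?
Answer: 6*I*sqrt(12791) ≈ 678.58*I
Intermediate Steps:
f = -185
W = 34225 (W = (-185)**2 = 34225)
sqrt(-494701 + W) = sqrt(-494701 + 34225) = sqrt(-460476) = 6*I*sqrt(12791)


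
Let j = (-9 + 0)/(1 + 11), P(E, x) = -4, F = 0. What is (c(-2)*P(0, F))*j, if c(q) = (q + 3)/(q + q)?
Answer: -¾ ≈ -0.75000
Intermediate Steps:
c(q) = (3 + q)/(2*q) (c(q) = (3 + q)/((2*q)) = (3 + q)*(1/(2*q)) = (3 + q)/(2*q))
j = -¾ (j = -9/12 = -9*1/12 = -¾ ≈ -0.75000)
(c(-2)*P(0, F))*j = (((½)*(3 - 2)/(-2))*(-4))*(-¾) = (((½)*(-½)*1)*(-4))*(-¾) = -¼*(-4)*(-¾) = 1*(-¾) = -¾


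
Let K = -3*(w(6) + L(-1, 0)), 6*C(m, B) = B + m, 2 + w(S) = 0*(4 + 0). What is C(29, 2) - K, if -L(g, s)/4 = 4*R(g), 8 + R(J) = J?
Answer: 2587/6 ≈ 431.17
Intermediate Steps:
R(J) = -8 + J
L(g, s) = 128 - 16*g (L(g, s) = -16*(-8 + g) = -4*(-32 + 4*g) = 128 - 16*g)
w(S) = -2 (w(S) = -2 + 0*(4 + 0) = -2 + 0*4 = -2 + 0 = -2)
C(m, B) = B/6 + m/6 (C(m, B) = (B + m)/6 = B/6 + m/6)
K = -426 (K = -3*(-2 + (128 - 16*(-1))) = -3*(-2 + (128 + 16)) = -3*(-2 + 144) = -3*142 = -426)
C(29, 2) - K = ((⅙)*2 + (⅙)*29) - 1*(-426) = (⅓ + 29/6) + 426 = 31/6 + 426 = 2587/6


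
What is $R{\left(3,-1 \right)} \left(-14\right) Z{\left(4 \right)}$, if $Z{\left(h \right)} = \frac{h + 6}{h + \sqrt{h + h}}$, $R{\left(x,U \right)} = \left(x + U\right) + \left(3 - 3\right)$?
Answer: $-140 + 70 \sqrt{2} \approx -41.005$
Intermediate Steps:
$R{\left(x,U \right)} = U + x$ ($R{\left(x,U \right)} = \left(U + x\right) + \left(3 - 3\right) = \left(U + x\right) + 0 = U + x$)
$Z{\left(h \right)} = \frac{6 + h}{h + \sqrt{2} \sqrt{h}}$ ($Z{\left(h \right)} = \frac{6 + h}{h + \sqrt{2 h}} = \frac{6 + h}{h + \sqrt{2} \sqrt{h}}$)
$R{\left(3,-1 \right)} \left(-14\right) Z{\left(4 \right)} = \left(-1 + 3\right) \left(-14\right) \frac{6 + 4}{4 + \sqrt{2} \sqrt{4}} = 2 \left(-14\right) \frac{1}{4 + \sqrt{2} \cdot 2} \cdot 10 = - 28 \frac{1}{4 + 2 \sqrt{2}} \cdot 10 = - 28 \frac{10}{4 + 2 \sqrt{2}} = - \frac{280}{4 + 2 \sqrt{2}}$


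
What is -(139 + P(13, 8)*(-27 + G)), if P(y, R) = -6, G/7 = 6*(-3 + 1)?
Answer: -805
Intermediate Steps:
G = -84 (G = 7*(6*(-3 + 1)) = 7*(6*(-2)) = 7*(-12) = -84)
-(139 + P(13, 8)*(-27 + G)) = -(139 - 6*(-27 - 84)) = -(139 - 6*(-111)) = -(139 + 666) = -1*805 = -805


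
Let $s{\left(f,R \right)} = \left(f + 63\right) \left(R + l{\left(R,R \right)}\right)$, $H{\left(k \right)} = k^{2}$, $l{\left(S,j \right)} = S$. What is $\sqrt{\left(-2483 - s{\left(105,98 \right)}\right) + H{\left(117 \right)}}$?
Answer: $i \sqrt{21722} \approx 147.38 i$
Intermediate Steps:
$s{\left(f,R \right)} = 2 R \left(63 + f\right)$ ($s{\left(f,R \right)} = \left(f + 63\right) \left(R + R\right) = \left(63 + f\right) 2 R = 2 R \left(63 + f\right)$)
$\sqrt{\left(-2483 - s{\left(105,98 \right)}\right) + H{\left(117 \right)}} = \sqrt{\left(-2483 - 2 \cdot 98 \left(63 + 105\right)\right) + 117^{2}} = \sqrt{\left(-2483 - 2 \cdot 98 \cdot 168\right) + 13689} = \sqrt{\left(-2483 - 32928\right) + 13689} = \sqrt{-35411 + 13689} = \sqrt{-21722} = i \sqrt{21722}$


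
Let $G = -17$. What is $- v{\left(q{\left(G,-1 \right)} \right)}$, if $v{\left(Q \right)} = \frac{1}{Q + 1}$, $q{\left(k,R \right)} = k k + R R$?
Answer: $- \frac{1}{291} \approx -0.0034364$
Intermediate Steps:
$q{\left(k,R \right)} = R^{2} + k^{2}$ ($q{\left(k,R \right)} = k^{2} + R^{2} = R^{2} + k^{2}$)
$v{\left(Q \right)} = \frac{1}{1 + Q}$
$- v{\left(q{\left(G,-1 \right)} \right)} = - \frac{1}{1 + \left(\left(-1\right)^{2} + \left(-17\right)^{2}\right)} = - \frac{1}{1 + \left(1 + 289\right)} = - \frac{1}{1 + 290} = - \frac{1}{291}$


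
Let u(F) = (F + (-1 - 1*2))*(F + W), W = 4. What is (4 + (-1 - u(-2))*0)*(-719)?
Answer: -2876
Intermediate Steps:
u(F) = (-3 + F)*(4 + F) (u(F) = (F + (-1 - 1*2))*(F + 4) = (F + (-1 - 2))*(4 + F) = (F - 3)*(4 + F) = (-3 + F)*(4 + F))
(4 + (-1 - u(-2))*0)*(-719) = (4 + (-1 - (-12 - 2 + (-2)²))*0)*(-719) = (4 + (-1 - (-12 - 2 + 4))*0)*(-719) = (4 + (-1 - 1*(-10))*0)*(-719) = (4 + (-1 + 10)*0)*(-719) = (4 + 9*0)*(-719) = (4 + 0)*(-719) = 4*(-719) = -2876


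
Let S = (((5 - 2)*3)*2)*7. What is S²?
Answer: 15876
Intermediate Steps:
S = 126 (S = ((3*3)*2)*7 = (9*2)*7 = 18*7 = 126)
S² = 126² = 15876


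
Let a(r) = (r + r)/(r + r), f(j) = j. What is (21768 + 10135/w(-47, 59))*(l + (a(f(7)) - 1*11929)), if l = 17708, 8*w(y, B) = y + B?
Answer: 494617720/3 ≈ 1.6487e+8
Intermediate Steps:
w(y, B) = B/8 + y/8 (w(y, B) = (y + B)/8 = (B + y)/8 = B/8 + y/8)
a(r) = 1 (a(r) = (2*r)/((2*r)) = (2*r)*(1/(2*r)) = 1)
(21768 + 10135/w(-47, 59))*(l + (a(f(7)) - 1*11929)) = (21768 + 10135/((⅛)*59 + (⅛)*(-47)))*(17708 + (1 - 1*11929)) = (21768 + 10135/(59/8 - 47/8))*(17708 + (1 - 11929)) = (21768 + 10135/(3/2))*(17708 - 11928) = (21768 + 10135*(⅔))*5780 = (21768 + 20270/3)*5780 = (85574/3)*5780 = 494617720/3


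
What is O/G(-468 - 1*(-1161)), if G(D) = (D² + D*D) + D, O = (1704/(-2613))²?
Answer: 322624/729198901431 ≈ 4.4244e-7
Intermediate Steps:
O = 322624/758641 (O = (1704*(-1/2613))² = (-568/871)² = 322624/758641 ≈ 0.42527)
G(D) = D + 2*D² (G(D) = (D² + D²) + D = 2*D² + D = D + 2*D²)
O/G(-468 - 1*(-1161)) = 322624/(758641*(((-468 - 1*(-1161))*(1 + 2*(-468 - 1*(-1161)))))) = 322624/(758641*(((-468 + 1161)*(1 + 2*(-468 + 1161))))) = 322624/(758641*((693*(1 + 2*693)))) = 322624/(758641*((693*(1 + 1386)))) = 322624/(758641*((693*1387))) = (322624/758641)/961191 = (322624/758641)*(1/961191) = 322624/729198901431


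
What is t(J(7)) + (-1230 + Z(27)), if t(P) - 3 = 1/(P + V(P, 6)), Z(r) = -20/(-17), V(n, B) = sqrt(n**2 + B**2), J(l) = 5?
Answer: -750289/612 + sqrt(61)/36 ≈ -1225.7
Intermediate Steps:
V(n, B) = sqrt(B**2 + n**2)
Z(r) = 20/17 (Z(r) = -20*(-1/17) = 20/17)
t(P) = 3 + 1/(P + sqrt(36 + P**2)) (t(P) = 3 + 1/(P + sqrt(6**2 + P**2)) = 3 + 1/(P + sqrt(36 + P**2)))
t(J(7)) + (-1230 + Z(27)) = (1 + 3*5 + 3*sqrt(36 + 5**2))/(5 + sqrt(36 + 5**2)) + (-1230 + 20/17) = (1 + 15 + 3*sqrt(36 + 25))/(5 + sqrt(36 + 25)) - 20890/17 = (1 + 15 + 3*sqrt(61))/(5 + sqrt(61)) - 20890/17 = (16 + 3*sqrt(61))/(5 + sqrt(61)) - 20890/17 = -20890/17 + (16 + 3*sqrt(61))/(5 + sqrt(61))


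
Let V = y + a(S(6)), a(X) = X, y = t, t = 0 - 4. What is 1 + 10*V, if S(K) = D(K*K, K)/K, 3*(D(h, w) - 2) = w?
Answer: -97/3 ≈ -32.333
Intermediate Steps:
D(h, w) = 2 + w/3
t = -4
S(K) = (2 + K/3)/K
y = -4
V = -10/3 (V = -4 + (1/3)*(6 + 6)/6 = -4 + (1/3)*(1/6)*12 = -4 + 2/3 = -10/3 ≈ -3.3333)
1 + 10*V = 1 + 10*(-10/3) = 1 - 100/3 = -97/3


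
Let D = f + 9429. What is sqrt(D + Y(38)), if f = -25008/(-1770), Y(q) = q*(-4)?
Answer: sqrt(808560485)/295 ≈ 96.391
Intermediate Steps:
Y(q) = -4*q
f = 4168/295 (f = -25008*(-1/1770) = 4168/295 ≈ 14.129)
D = 2785723/295 (D = 4168/295 + 9429 = 2785723/295 ≈ 9443.1)
sqrt(D + Y(38)) = sqrt(2785723/295 - 4*38) = sqrt(2785723/295 - 152) = sqrt(2740883/295) = sqrt(808560485)/295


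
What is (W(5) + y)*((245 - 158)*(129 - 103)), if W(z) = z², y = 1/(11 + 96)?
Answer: 6053112/107 ≈ 56571.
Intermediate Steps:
y = 1/107 ≈ 0.0093458
(W(5) + y)*((245 - 158)*(129 - 103)) = (5² + 1/107)*((245 - 158)*(129 - 103)) = (25 + 1/107)*(87*26) = (2676/107)*2262 = 6053112/107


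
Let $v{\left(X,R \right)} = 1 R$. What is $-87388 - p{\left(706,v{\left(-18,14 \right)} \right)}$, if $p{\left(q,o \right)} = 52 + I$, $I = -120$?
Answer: $-87320$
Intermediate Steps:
$v{\left(X,R \right)} = R$
$p{\left(q,o \right)} = -68$ ($p{\left(q,o \right)} = 52 - 120 = -68$)
$-87388 - p{\left(706,v{\left(-18,14 \right)} \right)} = -87388 - -68 = -87388 + 68 = -87320$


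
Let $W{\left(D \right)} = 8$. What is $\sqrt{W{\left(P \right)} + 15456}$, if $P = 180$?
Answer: $2 \sqrt{3866} \approx 124.35$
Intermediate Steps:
$\sqrt{W{\left(P \right)} + 15456} = \sqrt{8 + 15456} = \sqrt{15464} = 2 \sqrt{3866}$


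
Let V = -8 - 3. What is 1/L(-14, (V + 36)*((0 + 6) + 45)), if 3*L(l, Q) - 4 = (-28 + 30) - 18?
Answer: -¼ ≈ -0.25000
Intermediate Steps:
V = -11
L(l, Q) = -4 (L(l, Q) = 4/3 + ((-28 + 30) - 18)/3 = 4/3 + (2 - 18)/3 = 4/3 + (⅓)*(-16) = 4/3 - 16/3 = -4)
1/L(-14, (V + 36)*((0 + 6) + 45)) = 1/(-4) = -¼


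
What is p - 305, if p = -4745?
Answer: -5050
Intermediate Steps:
p - 305 = -4745 - 305 = -5050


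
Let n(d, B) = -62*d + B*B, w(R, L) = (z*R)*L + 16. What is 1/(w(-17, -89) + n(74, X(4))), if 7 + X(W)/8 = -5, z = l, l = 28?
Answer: 1/47008 ≈ 2.1273e-5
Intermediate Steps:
z = 28
X(W) = -96 (X(W) = -56 + 8*(-5) = -56 - 40 = -96)
w(R, L) = 16 + 28*L*R (w(R, L) = (28*R)*L + 16 = 28*L*R + 16 = 16 + 28*L*R)
n(d, B) = B² - 62*d (n(d, B) = -62*d + B² = B² - 62*d)
1/(w(-17, -89) + n(74, X(4))) = 1/((16 + 28*(-89)*(-17)) + ((-96)² - 62*74)) = 1/((16 + 42364) + (9216 - 4588)) = 1/(42380 + 4628) = 1/47008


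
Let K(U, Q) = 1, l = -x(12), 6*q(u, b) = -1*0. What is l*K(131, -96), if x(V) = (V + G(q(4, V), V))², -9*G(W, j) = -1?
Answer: -11881/81 ≈ -146.68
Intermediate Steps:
q(u, b) = 0 (q(u, b) = (-1*0)/6 = (⅙)*0 = 0)
G(W, j) = ⅑ (G(W, j) = -⅑*(-1) = ⅑)
x(V) = (⅑ + V)² (x(V) = (V + ⅑)² = (⅑ + V)²)
l = -11881/81 (l = -(1 + 9*12)²/81 = -(1 + 108)²/81 = -109²/81 = -11881/81 ≈ -146.68)
l*K(131, -96) = -11881/81*1 = -11881/81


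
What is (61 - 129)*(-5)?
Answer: 340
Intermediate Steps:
(61 - 129)*(-5) = -68*(-5) = 340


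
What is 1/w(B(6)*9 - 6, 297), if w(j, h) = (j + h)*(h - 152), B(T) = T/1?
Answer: 1/50025 ≈ 1.9990e-5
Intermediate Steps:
B(T) = T (B(T) = T*1 = T)
w(j, h) = (-152 + h)*(h + j) (w(j, h) = (h + j)*(-152 + h) = (-152 + h)*(h + j))
1/w(B(6)*9 - 6, 297) = 1/(297² - 152*297 - 152*(6*9 - 6) + 297*(6*9 - 6)) = 1/(88209 - 45144 - 152*(54 - 6) + 297*(54 - 6)) = 1/(88209 - 45144 - 152*48 + 297*48) = 1/(88209 - 45144 - 7296 + 14256) = 1/50025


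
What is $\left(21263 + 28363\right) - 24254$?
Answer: $25372$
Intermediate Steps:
$\left(21263 + 28363\right) - 24254 = 49626 - 24254 = 25372$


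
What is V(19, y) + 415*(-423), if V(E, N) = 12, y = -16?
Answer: -175533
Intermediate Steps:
V(19, y) + 415*(-423) = 12 + 415*(-423) = 12 - 175545 = -175533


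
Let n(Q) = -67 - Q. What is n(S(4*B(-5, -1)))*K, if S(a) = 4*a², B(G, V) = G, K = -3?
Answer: 5001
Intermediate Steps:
n(S(4*B(-5, -1)))*K = (-67 - 4*(4*(-5))²)*(-3) = (-67 - 4*(-20)²)*(-3) = (-67 - 4*400)*(-3) = (-67 - 1*1600)*(-3) = (-67 - 1600)*(-3) = -1667*(-3) = 5001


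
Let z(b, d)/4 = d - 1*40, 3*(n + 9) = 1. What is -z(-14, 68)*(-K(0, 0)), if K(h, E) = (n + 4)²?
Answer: 21952/9 ≈ 2439.1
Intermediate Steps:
n = -26/3 (n = -9 + (⅓)*1 = -9 + ⅓ = -26/3 ≈ -8.6667)
z(b, d) = -160 + 4*d (z(b, d) = 4*(d - 1*40) = 4*(d - 40) = 4*(-40 + d) = -160 + 4*d)
K(h, E) = 196/9 (K(h, E) = (-26/3 + 4)² = (-14/3)² = 196/9)
-z(-14, 68)*(-K(0, 0)) = -(-160 + 4*68)*(-1*196/9) = -(-160 + 272)*(-196)/9 = -112*(-196)/9 = -1*(-21952/9) = 21952/9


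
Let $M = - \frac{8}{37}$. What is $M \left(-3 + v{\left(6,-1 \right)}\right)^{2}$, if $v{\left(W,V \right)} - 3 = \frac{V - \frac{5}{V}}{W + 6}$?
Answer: $- \frac{8}{333} \approx -0.024024$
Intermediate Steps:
$v{\left(W,V \right)} = 3 + \frac{V - \frac{5}{V}}{6 + W}$ ($v{\left(W,V \right)} = 3 + \frac{V - \frac{5}{V}}{W + 6} = 3 + \frac{V - \frac{5}{V}}{6 + W}$)
$M = - \frac{8}{37}$ ($M = \left(-8\right) \frac{1}{37} = - \frac{8}{37} \approx -0.21622$)
$M \left(-3 + v{\left(6,-1 \right)}\right)^{2} = - \frac{8 \left(-3 + \frac{-5 + \left(-1\right)^{2} + 18 \left(-1\right) + 3 \left(-1\right) 6}{\left(-1\right) \left(6 + 6\right)}\right)^{2}}{37} = - \frac{8 \left(-3 - \frac{-5 + 1 - 18 - 18}{12}\right)^{2}}{37} = - \frac{8 \left(-3 - \frac{1}{12} \left(-40\right)\right)^{2}}{37} = - \frac{8 \left(-3 + \frac{10}{3}\right)^{2}}{37} = - \frac{8}{37 \cdot 9} = \left(- \frac{8}{37}\right) \frac{1}{9} = - \frac{8}{333}$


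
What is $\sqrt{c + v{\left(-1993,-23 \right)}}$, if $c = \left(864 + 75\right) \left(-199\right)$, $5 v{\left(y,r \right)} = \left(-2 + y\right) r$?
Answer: $2 i \sqrt{44421} \approx 421.53 i$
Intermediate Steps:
$v{\left(y,r \right)} = \frac{r \left(-2 + y\right)}{5}$ ($v{\left(y,r \right)} = \frac{\left(-2 + y\right) r}{5} = \frac{r \left(-2 + y\right)}{5}$)
$c = -186861$ ($c = 939 \left(-199\right) = -186861$)
$\sqrt{c + v{\left(-1993,-23 \right)}} = \sqrt{-186861 + \frac{1}{5} \left(-23\right) \left(-2 - 1993\right)} = \sqrt{-186861 + \frac{1}{5} \left(-23\right) \left(-1995\right)} = \sqrt{-186861 + 9177} = \sqrt{-177684} = 2 i \sqrt{44421}$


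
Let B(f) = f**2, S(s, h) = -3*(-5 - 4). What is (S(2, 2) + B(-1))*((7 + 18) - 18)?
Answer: 196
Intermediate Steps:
S(s, h) = 27 (S(s, h) = -3*(-9) = 27)
(S(2, 2) + B(-1))*((7 + 18) - 18) = (27 + (-1)**2)*((7 + 18) - 18) = (27 + 1)*(25 - 18) = 28*7 = 196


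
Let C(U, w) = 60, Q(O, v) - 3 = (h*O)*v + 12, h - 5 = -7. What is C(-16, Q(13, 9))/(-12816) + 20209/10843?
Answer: 3075571/1654332 ≈ 1.8591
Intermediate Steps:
h = -2 (h = 5 - 7 = -2)
Q(O, v) = 15 - 2*O*v (Q(O, v) = 3 + ((-2*O)*v + 12) = 3 + (-2*O*v + 12) = 3 + (12 - 2*O*v) = 15 - 2*O*v)
C(-16, Q(13, 9))/(-12816) + 20209/10843 = 60/(-12816) + 20209/10843 = 60*(-1/12816) + 20209*(1/10843) = -5/1068 + 2887/1549 = 3075571/1654332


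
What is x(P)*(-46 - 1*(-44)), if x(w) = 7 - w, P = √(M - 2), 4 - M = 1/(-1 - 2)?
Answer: -14 + 2*√21/3 ≈ -10.945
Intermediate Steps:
M = 13/3 (M = 4 - 1/(-1 - 2) = 4 - 1/(-3) = 4 - 1*(-⅓) = 4 + ⅓ = 13/3 ≈ 4.3333)
P = √21/3 (P = √(13/3 - 2) = √(7/3) = √21/3 ≈ 1.5275)
x(P)*(-46 - 1*(-44)) = (7 - √21/3)*(-46 - 1*(-44)) = (7 - √21/3)*(-46 + 44) = (7 - √21/3)*(-2) = -14 + 2*√21/3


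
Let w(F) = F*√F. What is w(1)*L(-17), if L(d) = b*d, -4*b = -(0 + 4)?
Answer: -17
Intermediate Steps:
w(F) = F^(3/2)
b = 1 (b = -(-1)*(0 + 4)/4 = -(-1)*4/4 = -¼*(-4) = 1)
L(d) = d (L(d) = 1*d = d)
w(1)*L(-17) = 1^(3/2)*(-17) = 1*(-17) = -17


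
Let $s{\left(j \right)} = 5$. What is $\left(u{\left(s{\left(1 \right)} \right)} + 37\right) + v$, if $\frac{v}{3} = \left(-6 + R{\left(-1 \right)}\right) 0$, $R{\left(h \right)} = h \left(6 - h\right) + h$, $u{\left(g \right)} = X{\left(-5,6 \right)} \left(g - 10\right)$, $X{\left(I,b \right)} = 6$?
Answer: $7$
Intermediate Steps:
$u{\left(g \right)} = -60 + 6 g$ ($u{\left(g \right)} = 6 \left(g - 10\right) = 6 \left(-10 + g\right) = -60 + 6 g$)
$R{\left(h \right)} = h + h \left(6 - h\right)$
$v = 0$ ($v = 3 \left(-6 - \left(7 - -1\right)\right) 0 = 3 \left(-6 - \left(7 + 1\right)\right) 0 = 3 \left(-6 - 8\right) 0 = 3 \left(\left(-14\right) 0\right) = 3 \cdot 0 = 0$)
$\left(u{\left(s{\left(1 \right)} \right)} + 37\right) + v = \left(\left(-60 + 6 \cdot 5\right) + 37\right) + 0 = \left(\left(-60 + 30\right) + 37\right) + 0 = \left(-30 + 37\right) + 0 = 7 + 0 = 7$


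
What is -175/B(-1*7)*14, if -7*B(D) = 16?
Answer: 8575/8 ≈ 1071.9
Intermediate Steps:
B(D) = -16/7 (B(D) = -⅐*16 = -16/7)
-175/B(-1*7)*14 = -175/(-16/7)*14 = -175*(-7/16)*14 = (1225/16)*14 = 8575/8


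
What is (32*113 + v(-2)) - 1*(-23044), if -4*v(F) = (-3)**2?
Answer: 106631/4 ≈ 26658.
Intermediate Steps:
v(F) = -9/4 (v(F) = -1/4*(-3)**2 = -1/4*9 = -9/4)
(32*113 + v(-2)) - 1*(-23044) = (32*113 - 9/4) - 1*(-23044) = (3616 - 9/4) + 23044 = 14455/4 + 23044 = 106631/4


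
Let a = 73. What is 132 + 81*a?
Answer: 6045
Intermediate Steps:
132 + 81*a = 132 + 81*73 = 132 + 5913 = 6045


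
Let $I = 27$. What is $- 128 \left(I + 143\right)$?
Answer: $-21760$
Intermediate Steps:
$- 128 \left(I + 143\right) = - 128 \left(27 + 143\right) = \left(-128\right) 170 = -21760$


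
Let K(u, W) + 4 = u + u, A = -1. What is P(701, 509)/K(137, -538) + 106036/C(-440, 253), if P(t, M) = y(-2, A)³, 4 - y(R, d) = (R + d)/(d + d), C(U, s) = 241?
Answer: 45813577/104112 ≈ 440.04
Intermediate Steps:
K(u, W) = -4 + 2*u (K(u, W) = -4 + (u + u) = -4 + 2*u)
y(R, d) = 4 - (R + d)/(2*d) (y(R, d) = 4 - (R + d)/(d + d) = 4 - (R + d)/(2*d))
P(t, M) = 125/8 (P(t, M) = ((½)*(-1*(-2) + 7*(-1))/(-1))³ = ((½)*(-1)*(2 - 7))³ = ((½)*(-1)*(-5))³ = (5/2)³ = 125/8)
P(701, 509)/K(137, -538) + 106036/C(-440, 253) = 125/(8*(-4 + 2*137)) + 106036/241 = 125/(8*(-4 + 274)) + 106036*(1/241) = (125/8)/270 + 106036/241 = (125/8)*(1/270) + 106036/241 = 25/432 + 106036/241 = 45813577/104112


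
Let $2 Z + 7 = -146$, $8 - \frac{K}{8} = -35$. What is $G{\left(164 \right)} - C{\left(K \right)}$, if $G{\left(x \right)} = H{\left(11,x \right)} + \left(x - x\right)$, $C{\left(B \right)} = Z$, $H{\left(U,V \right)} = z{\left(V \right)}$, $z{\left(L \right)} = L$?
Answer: $\frac{481}{2} \approx 240.5$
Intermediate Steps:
$K = 344$ ($K = 64 - -280 = 64 + 280 = 344$)
$H{\left(U,V \right)} = V$
$Z = - \frac{153}{2}$ ($Z = - \frac{7}{2} + \frac{1}{2} \left(-146\right) = - \frac{7}{2} - 73 = - \frac{153}{2} \approx -76.5$)
$C{\left(B \right)} = - \frac{153}{2}$
$G{\left(x \right)} = x$ ($G{\left(x \right)} = x + \left(x - x\right) = x + 0 = x$)
$G{\left(164 \right)} - C{\left(K \right)} = 164 - - \frac{153}{2} = 164 + \frac{153}{2} = \frac{481}{2}$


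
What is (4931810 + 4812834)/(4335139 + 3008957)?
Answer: 2436161/1836024 ≈ 1.3269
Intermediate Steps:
(4931810 + 4812834)/(4335139 + 3008957) = 9744644/7344096 = 9744644*(1/7344096) = 2436161/1836024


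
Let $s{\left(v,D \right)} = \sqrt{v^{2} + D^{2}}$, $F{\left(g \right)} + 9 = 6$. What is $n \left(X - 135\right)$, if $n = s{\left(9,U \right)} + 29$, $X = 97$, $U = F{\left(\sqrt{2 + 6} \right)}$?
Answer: $-1102 - 114 \sqrt{10} \approx -1462.5$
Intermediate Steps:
$F{\left(g \right)} = -3$ ($F{\left(g \right)} = -9 + 6 = -3$)
$U = -3$
$s{\left(v,D \right)} = \sqrt{D^{2} + v^{2}}$
$n = 29 + 3 \sqrt{10}$ ($n = \sqrt{\left(-3\right)^{2} + 9^{2}} + 29 = \sqrt{9 + 81} + 29 = \sqrt{90} + 29 = 3 \sqrt{10} + 29 = 29 + 3 \sqrt{10} \approx 38.487$)
$n \left(X - 135\right) = \left(29 + 3 \sqrt{10}\right) \left(97 - 135\right) = \left(29 + 3 \sqrt{10}\right) \left(-38\right) = -1102 - 114 \sqrt{10}$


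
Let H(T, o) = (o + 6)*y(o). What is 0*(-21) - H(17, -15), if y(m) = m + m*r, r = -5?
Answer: 540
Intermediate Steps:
y(m) = -4*m (y(m) = m + m*(-5) = m - 5*m = -4*m)
H(T, o) = -4*o*(6 + o) (H(T, o) = (o + 6)*(-4*o) = (6 + o)*(-4*o) = -4*o*(6 + o))
0*(-21) - H(17, -15) = 0*(-21) - (-4)*(-15)*(6 - 15) = 0 - (-4)*(-15)*(-9) = 0 - 1*(-540) = 0 + 540 = 540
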